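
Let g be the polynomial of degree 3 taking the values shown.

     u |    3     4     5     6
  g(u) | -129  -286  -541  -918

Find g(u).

g(u) = -4u^3 - u^2 - 2u - 6

Using the Lagrange interpolation formula with nodes 3, 4, 5, 6:
  L_0(u) = (u - 4)(u - 5)(u - 6) / -6
  L_1(u) = (u - 3)(u - 5)(u - 6) / 2
  L_2(u) = (u - 3)(u - 4)(u - 6) / -2
  L_3(u) = (u - 3)(u - 4)(u - 5) / 6
Then g(u) = -129·L_0(u) - 286·L_1(u) - 541·L_2(u) - 918·L_3(u).
Expanding and collecting terms gives g(u) = -4u^3 - u^2 - 2u - 6.
Check: g(3) = -129. ✓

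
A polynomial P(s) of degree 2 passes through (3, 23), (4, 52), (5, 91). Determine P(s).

P(s) = 5s^2 - 6s - 4

Using the Lagrange interpolation formula with nodes 3, 4, 5:
  L_0(s) = (s - 4)(s - 5) / 2
  L_1(s) = (s - 3)(s - 5) / -1
  L_2(s) = (s - 3)(s - 4) / 2
Then P(s) = 23·L_0(s) + 52·L_1(s) + 91·L_2(s).
Expanding and collecting terms gives P(s) = 5s^2 - 6s - 4.
Check: P(5) = 91. ✓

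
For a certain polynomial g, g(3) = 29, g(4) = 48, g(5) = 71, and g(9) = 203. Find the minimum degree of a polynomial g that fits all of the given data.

2

Divided differences on the nodes 3, 4, 5, 9:
  order 0: 29  48  71  203
  order 1: 19  23  33
  order 2: 2  2
  order 3: 0
The order-2 divided differences are all 2 (nonzero) and every higher order vanishes, so the data lies on a polynomial of degree exactly 2.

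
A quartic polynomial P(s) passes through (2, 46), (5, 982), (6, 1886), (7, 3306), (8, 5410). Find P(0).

2

Using the Lagrange interpolation formula with nodes 2, 5, 6, 7, 8:
  L_0(s) = (s - 5)(s - 6)(s - 7)(s - 8) / 360
  L_1(s) = (s - 2)(s - 6)(s - 7)(s - 8) / -18
  L_2(s) = (s - 2)(s - 5)(s - 7)(s - 8) / 8
  L_3(s) = (s - 2)(s - 5)(s - 6)(s - 8) / -10
  L_4(s) = (s - 2)(s - 5)(s - 6)(s - 7) / 36
Then P(s) = 46·L_0(s) + 982·L_1(s) + 1886·L_2(s) + 3306·L_3(s) + 5410·L_4(s).
Expanding and collecting terms gives P(s) = s⁴ + 2s³ + 5s² - 4s + 2.
Evaluating at s = 0: P(0) = 2.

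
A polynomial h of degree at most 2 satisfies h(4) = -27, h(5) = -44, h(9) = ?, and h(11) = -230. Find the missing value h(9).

The 3 known points determine the degree-2 polynomial uniquely.
Write h(x) = ax^2 + bx + c. Substituting each data point gives a linear system:
  16a + 4b + c = -27
  25a + 5b + c = -44
  121a + 11b + c = -230
Solving the system yields a = -2, b = 1, c = 1.
So h(x) = -2x² + x + 1.
Then h(9) = -152.

-152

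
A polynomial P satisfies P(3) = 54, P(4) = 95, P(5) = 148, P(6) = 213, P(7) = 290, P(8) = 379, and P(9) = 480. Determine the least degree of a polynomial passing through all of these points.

2

Forward differences of the values at x = 3, 4, 5, 6, 7, 8, 9:
  P  : 54  95  148  213  290  379  480
  Δ  : 41  53  65  77  89  101
  Δ^2: 12  12  12  12  12
  Δ^3: 0  0  0  0
  Δ^4: 0  0  0
  Δ^5: 0  0
  Δ^6: 0
The second differences are constant (12) and nonzero, while all higher differences vanish, so the minimal degree is 2.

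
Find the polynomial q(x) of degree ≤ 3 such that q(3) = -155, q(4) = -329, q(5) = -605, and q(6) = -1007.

q(x) = -4x^3 - 3x^2 - 5x - 5

Using the Lagrange interpolation formula with nodes 3, 4, 5, 6:
  L_0(x) = (x - 4)(x - 5)(x - 6) / -6
  L_1(x) = (x - 3)(x - 5)(x - 6) / 2
  L_2(x) = (x - 3)(x - 4)(x - 6) / -2
  L_3(x) = (x - 3)(x - 4)(x - 5) / 6
Then q(x) = -155·L_0(x) - 329·L_1(x) - 605·L_2(x) - 1007·L_3(x).
Expanding and collecting terms gives q(x) = -4x^3 - 3x^2 - 5x - 5.
Check: q(6) = -1007. ✓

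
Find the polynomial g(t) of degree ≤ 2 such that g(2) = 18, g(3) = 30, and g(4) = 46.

Write g(t) = at^2 + bt + c. Substituting each data point gives a linear system:
  4a + 2b + c = 18
  9a + 3b + c = 30
  16a + 4b + c = 46
Solving the system yields a = 2, b = 2, c = 6.
So g(t) = 2t^2 + 2t + 6.
Check: g(2) = 18. ✓

g(t) = 2t^2 + 2t + 6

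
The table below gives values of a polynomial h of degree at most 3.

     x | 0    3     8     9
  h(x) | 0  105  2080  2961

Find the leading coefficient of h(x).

Write h(x) = ax^3 + bx^2 + cx + d. Substituting each data point gives a linear system:
  d = 0
  27a + 9b + 3c + d = 105
  512a + 64b + 8c + d = 2080
  729a + 81b + 9c + d = 2961
Solving the system yields a = 4, b = 1, c = -4, d = 0.
So h(x) = 4x^3 + x^2 - 4x.
The leading coefficient is 4.

4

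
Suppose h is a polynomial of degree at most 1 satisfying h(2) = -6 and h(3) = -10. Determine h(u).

Using the Lagrange interpolation formula with nodes 2, 3:
  L_0(u) = (u - 3) / -1
  L_1(u) = (u - 2) / 1
Then h(u) = -6·L_0(u) - 10·L_1(u).
Expanding and collecting terms gives h(u) = -4u + 2.
Check: h(2) = -6. ✓

h(u) = -4u + 2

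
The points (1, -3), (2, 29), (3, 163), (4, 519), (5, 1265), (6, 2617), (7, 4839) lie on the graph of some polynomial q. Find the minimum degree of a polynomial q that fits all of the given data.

Forward differences of the values at n = 1, 2, 3, 4, 5, 6, 7:
  q  : -3  29  163  519  1265  2617  4839
  Δ  : 32  134  356  746  1352  2222
  Δ^2: 102  222  390  606  870
  Δ^3: 120  168  216  264
  Δ^4: 48  48  48
  Δ^5: 0  0
  Δ^6: 0
The fourth differences are constant (48) and nonzero, while all higher differences vanish, so the minimal degree is 4.

4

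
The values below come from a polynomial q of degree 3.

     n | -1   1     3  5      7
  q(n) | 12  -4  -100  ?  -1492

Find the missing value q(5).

-516

On equispaced nodes a degree-3 polynomial has vanishing fourth forward difference, so
  q(-1) - 4·q(1) + 6·q(3) - 4·q(5) + q(7) = 0.
Substituting the known values and solving for q(5):
  -4·q(5) = 2064
  q(5) = -516.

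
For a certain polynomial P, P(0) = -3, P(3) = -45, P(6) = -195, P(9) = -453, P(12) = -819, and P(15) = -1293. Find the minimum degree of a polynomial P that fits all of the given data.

2

Forward differences of the values at x = 0, 3, 6, 9, 12, 15:
  P  : -3  -45  -195  -453  -819  -1293
  Δ  : -42  -150  -258  -366  -474
  Δ^2: -108  -108  -108  -108
  Δ^3: 0  0  0
  Δ^4: 0  0
  Δ^5: 0
The second differences are constant (-108) and nonzero, while all higher differences vanish, so the minimal degree is 2.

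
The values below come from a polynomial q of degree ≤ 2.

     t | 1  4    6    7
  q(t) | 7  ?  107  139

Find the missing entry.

The 3 known points determine the degree-2 polynomial uniquely.
Write q(t) = at^2 + bt + c. Substituting each data point gives a linear system:
  a + b + c = 7
  36a + 6b + c = 107
  49a + 7b + c = 139
Solving the system yields a = 2, b = 6, c = -1.
So q(t) = 2t^2 + 6t - 1.
Then q(4) = 55.

55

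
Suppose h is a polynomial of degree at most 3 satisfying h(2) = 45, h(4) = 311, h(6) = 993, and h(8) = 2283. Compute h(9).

3216

Forward differences of the values at n = 2, 4, 6, 8:
  h  : 45  311  993  2283
  Δ  : 266  682  1290
  Δ^2: 416  608
  Δ^3: 192
The third differences are constant, confirming degree 3.
Interpolating (Newton forward form) and evaluating at n = 9 gives h(9) = 3216.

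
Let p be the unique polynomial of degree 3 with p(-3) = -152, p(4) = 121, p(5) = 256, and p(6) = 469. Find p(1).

4

Write p(u) = au^3 + bu^2 + cu + d. Substituting each data point gives a linear system:
  -27a + 9b - 3c + d = -152
  64a + 16b + 4c + d = 121
  125a + 25b + 5c + d = 256
  216a + 36b + 6c + d = 469
Solving the system yields a = 3, b = -6, c = 6, d = 1.
So p(u) = 3u^3 - 6u^2 + 6u + 1.
Then p(1) = 4.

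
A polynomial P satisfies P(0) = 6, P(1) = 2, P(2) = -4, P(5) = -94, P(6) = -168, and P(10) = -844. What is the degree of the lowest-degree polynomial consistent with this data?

3

Divided differences on the nodes 0, 1, 2, 5, 6, 10:
  order 0: 6  2  -4  -94  -168  -844
  order 1: -4  -6  -30  -74  -169
  order 2: -1  -6  -11  -19
  order 3: -1  -1  -1
  order 4: 0  0
  order 5: 0
The order-3 divided differences are all -1 (nonzero) and every higher order vanishes, so the data lies on a polynomial of degree exactly 3.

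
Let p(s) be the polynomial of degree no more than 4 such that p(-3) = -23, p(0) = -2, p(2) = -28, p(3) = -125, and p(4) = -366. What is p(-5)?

-357

Write p(s) = as^4 + bs^3 + cs^2 + ds + e. Substituting each data point gives a linear system:
  81a - 27b + 9c - 3d + e = -23
  e = -2
  16a + 8b + 4c + 2d + e = -28
  81a + 27b + 9c + 3d + e = -125
  256a + 64b + 16c + 4d + e = -366
Solving the system yields a = -1, b = -2, c = 1, d = 1, e = -2.
So p(s) = -s^4 - 2s^3 + s^2 + s - 2.
Then p(-5) = -357.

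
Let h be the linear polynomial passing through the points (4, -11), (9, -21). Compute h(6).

-15

Using the Lagrange interpolation formula with nodes 4, 9:
  L_0(x) = (x - 9) / -5
  L_1(x) = (x - 4) / 5
Then h(x) = -11·L_0(x) - 21·L_1(x).
Expanding and collecting terms gives h(x) = -2x - 3.
Evaluating at x = 6: h(6) = -15.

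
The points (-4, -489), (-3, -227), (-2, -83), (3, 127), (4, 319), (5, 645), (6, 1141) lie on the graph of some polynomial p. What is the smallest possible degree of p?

3

Divided differences on the nodes -4, -3, -2, 3, 4, 5, 6:
  order 0: -489  -227  -83  127  319  645  1141
  order 1: 262  144  42  192  326  496
  order 2: -59  -17  25  67  85
  order 3: 6  6  6  6
  order 4: 0  0  0
  order 5: 0  0
  order 6: 0
The order-3 divided differences are all 6 (nonzero) and every higher order vanishes, so the data lies on a polynomial of degree exactly 3.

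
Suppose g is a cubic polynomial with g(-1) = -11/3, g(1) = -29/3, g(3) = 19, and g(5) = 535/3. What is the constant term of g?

-5

Write g(s) = as^3 + bs^2 + cs + d. Substituting each data point gives a linear system:
  -a + b - c + d = -11/3
  a + b + c + d = -29/3
  27a + 9b + 3c + d = 19
  125a + 25b + 5c + d = 535/3
Solving the system yields a = 2, b = -5/3, c = -5, d = -5.
So g(s) = 2s³ - (5/3)s² - 5s - 5.
The constant term is -5.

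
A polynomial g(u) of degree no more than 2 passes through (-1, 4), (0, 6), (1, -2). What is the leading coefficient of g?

Write g(u) = au^2 + bu + c. Substituting each data point gives a linear system:
  a - b + c = 4
  c = 6
  a + b + c = -2
Solving the system yields a = -5, b = -3, c = 6.
So g(u) = -5u^2 - 3u + 6.
The leading coefficient is -5.

-5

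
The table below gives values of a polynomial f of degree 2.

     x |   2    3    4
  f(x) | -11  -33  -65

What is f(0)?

3

Write f(x) = ax^2 + bx + c. Substituting each data point gives a linear system:
  4a + 2b + c = -11
  9a + 3b + c = -33
  16a + 4b + c = -65
Solving the system yields a = -5, b = 3, c = 3.
So f(x) = -5x^2 + 3x + 3.
Then f(0) = 3.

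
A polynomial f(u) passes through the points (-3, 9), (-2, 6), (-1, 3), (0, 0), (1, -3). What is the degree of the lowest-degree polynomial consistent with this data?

Forward differences of the values at u = -3, -2, -1, 0, 1:
  f  : 9  6  3  0  -3
  Δ  : -3  -3  -3  -3
  Δ^2: 0  0  0
  Δ^3: 0  0
  Δ^4: 0
The first differences are constant (-3) and nonzero, while all higher differences vanish, so the minimal degree is 1.

1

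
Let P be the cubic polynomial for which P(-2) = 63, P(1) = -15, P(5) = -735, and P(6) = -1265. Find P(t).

Using the Lagrange interpolation formula with nodes -2, 1, 5, 6:
  L_0(t) = (t - 1)(t - 5)(t - 6) / -168
  L_1(t) = (t + 2)(t - 5)(t - 6) / 60
  L_2(t) = (t + 2)(t - 1)(t - 6) / -28
  L_3(t) = (t + 2)(t - 1)(t - 5) / 40
Then P(t) = 63·L_0(t) - 15·L_1(t) - 735·L_2(t) - 1265·L_3(t).
Expanding and collecting terms gives P(t) = -6t^3 + 2t^2 - 6t - 5.
Check: P(1) = -15. ✓

P(t) = -6t^3 + 2t^2 - 6t - 5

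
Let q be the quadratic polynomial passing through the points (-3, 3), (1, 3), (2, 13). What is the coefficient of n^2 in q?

Write q(n) = an^2 + bn + c. Substituting each data point gives a linear system:
  9a - 3b + c = 3
  a + b + c = 3
  4a + 2b + c = 13
Solving the system yields a = 2, b = 4, c = -3.
So q(n) = 2n^2 + 4n - 3.
The leading coefficient is 2.

2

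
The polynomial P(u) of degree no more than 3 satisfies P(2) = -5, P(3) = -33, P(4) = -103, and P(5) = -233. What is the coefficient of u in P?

Write P(u) = au^3 + bu^2 + cu + d. Substituting each data point gives a linear system:
  8a + 4b + 2c + d = -5
  27a + 9b + 3c + d = -33
  64a + 16b + 4c + d = -103
  125a + 25b + 5c + d = -233
Solving the system yields a = -3, b = 6, c = -1, d = -3.
So P(u) = -3u³ + 6u² - u - 3.
The coefficient of u is -1.

-1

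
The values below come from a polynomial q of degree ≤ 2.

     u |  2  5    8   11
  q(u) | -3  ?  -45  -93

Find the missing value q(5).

-15

On equispaced nodes a degree-2 polynomial has vanishing third forward difference, so
  - q(2) + 3·q(5) - 3·q(8) + q(11) = 0.
Substituting the known values and solving for q(5):
  3·q(5) = -45
  q(5) = -15.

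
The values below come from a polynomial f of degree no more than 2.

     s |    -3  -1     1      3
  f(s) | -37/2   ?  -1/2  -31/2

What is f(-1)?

The 3 known points determine the degree-2 polynomial uniquely.
Write f(s) = as^2 + bs + c. Substituting each data point gives a linear system:
  9a - 3b + c = -37/2
  a + b + c = -1/2
  9a + 3b + c = -31/2
Solving the system yields a = -2, b = 1/2, c = 1.
So f(s) = -2s² + (1/2)s + 1.
Then f(-1) = -3/2.

-3/2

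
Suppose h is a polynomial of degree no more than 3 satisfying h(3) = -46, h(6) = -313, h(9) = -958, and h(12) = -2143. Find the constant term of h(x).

Write h(x) = ax^3 + bx^2 + cx + d. Substituting each data point gives a linear system:
  27a + 9b + 3c + d = -46
  216a + 36b + 6c + d = -313
  729a + 81b + 9c + d = -958
  1728a + 144b + 12c + d = -2143
Solving the system yields a = -1, b = -3, c = 1, d = 5.
So h(x) = -x^3 - 3x^2 + x + 5.
The constant term is 5.

5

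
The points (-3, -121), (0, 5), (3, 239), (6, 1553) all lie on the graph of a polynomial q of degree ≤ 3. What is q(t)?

q(t) = 6t^3 + 6t^2 + 6t + 5

Using the Lagrange interpolation formula with nodes -3, 0, 3, 6:
  L_0(t) = t(t - 3)(t - 6) / -162
  L_1(t) = (t + 3)(t - 3)(t - 6) / 54
  L_2(t) = (t + 3)t(t - 6) / -54
  L_3(t) = (t + 3)t(t - 3) / 162
Then q(t) = -121·L_0(t) + 5·L_1(t) + 239·L_2(t) + 1553·L_3(t).
Expanding and collecting terms gives q(t) = 6t^3 + 6t^2 + 6t + 5.
Check: q(-3) = -121. ✓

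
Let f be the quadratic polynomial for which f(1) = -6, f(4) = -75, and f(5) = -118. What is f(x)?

f(x) = -5x^2 + 2x - 3

Using the Lagrange interpolation formula with nodes 1, 4, 5:
  L_0(x) = (x - 4)(x - 5) / 12
  L_1(x) = (x - 1)(x - 5) / -3
  L_2(x) = (x - 1)(x - 4) / 4
Then f(x) = -6·L_0(x) - 75·L_1(x) - 118·L_2(x).
Expanding and collecting terms gives f(x) = -5x^2 + 2x - 3.
Check: f(5) = -118. ✓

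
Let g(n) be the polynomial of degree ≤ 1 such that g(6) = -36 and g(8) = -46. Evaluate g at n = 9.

Using the Lagrange interpolation formula with nodes 6, 8:
  L_0(n) = (n - 8) / -2
  L_1(n) = (n - 6) / 2
Then g(n) = -36·L_0(n) - 46·L_1(n).
Expanding and collecting terms gives g(n) = -5n - 6.
Evaluating at n = 9: g(9) = -51.

-51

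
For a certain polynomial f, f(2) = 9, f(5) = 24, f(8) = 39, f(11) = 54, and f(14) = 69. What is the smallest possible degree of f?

Forward differences of the values at n = 2, 5, 8, 11, 14:
  f  : 9  24  39  54  69
  Δ  : 15  15  15  15
  Δ^2: 0  0  0
  Δ^3: 0  0
  Δ^4: 0
The first differences are constant (15) and nonzero, while all higher differences vanish, so the minimal degree is 1.

1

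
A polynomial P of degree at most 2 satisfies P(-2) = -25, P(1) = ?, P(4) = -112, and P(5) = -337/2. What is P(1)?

The 3 known points determine the degree-2 polynomial uniquely.
Write P(u) = au^2 + bu + c. Substituting each data point gives a linear system:
  4a - 2b + c = -25
  16a + 4b + c = -112
  25a + 5b + c = -337/2
Solving the system yields a = -6, b = -5/2, c = -6.
So P(u) = -6u^2 - (5/2)u - 6.
Then P(1) = -29/2.

-29/2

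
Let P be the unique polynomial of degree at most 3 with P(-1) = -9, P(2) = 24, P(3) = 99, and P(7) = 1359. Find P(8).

Using the Lagrange interpolation formula with nodes -1, 2, 3, 7:
  L_0(t) = (t - 2)(t - 3)(t - 7) / -96
  L_1(t) = (t + 1)(t - 3)(t - 7) / 15
  L_2(t) = (t + 1)(t - 2)(t - 7) / -16
  L_3(t) = (t + 1)(t - 2)(t - 3) / 160
Then P(t) = -9·L_0(t) + 24·L_1(t) + 99·L_2(t) + 1359·L_3(t).
Expanding and collecting terms gives P(t) = 4t³ - t - 6.
Evaluating at t = 8: P(8) = 2034.

2034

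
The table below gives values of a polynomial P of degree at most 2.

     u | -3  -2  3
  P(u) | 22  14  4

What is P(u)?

Using the Lagrange interpolation formula with nodes -3, -2, 3:
  L_0(u) = (u + 2)(u - 3) / 6
  L_1(u) = (u + 3)(u - 3) / -5
  L_2(u) = (u + 3)(u + 2) / 30
Then P(u) = 22·L_0(u) + 14·L_1(u) + 4·L_2(u).
Expanding and collecting terms gives P(u) = u^2 - 3u + 4.
Check: P(-2) = 14. ✓

P(u) = u^2 - 3u + 4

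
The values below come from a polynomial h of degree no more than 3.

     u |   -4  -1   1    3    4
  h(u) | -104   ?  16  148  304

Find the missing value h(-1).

The 4 known points determine the degree-3 polynomial uniquely.
Write h(u) = au^3 + bu^2 + cu + d. Substituting each data point gives a linear system:
  -64a + 16b - 4c + d = -104
  a + b + c + d = 16
  27a + 9b + 3c + d = 148
  64a + 16b + 4c + d = 304
Solving the system yields a = 3, b = 6, c = 3, d = 4.
So h(u) = 3u^3 + 6u^2 + 3u + 4.
Then h(-1) = 4.

4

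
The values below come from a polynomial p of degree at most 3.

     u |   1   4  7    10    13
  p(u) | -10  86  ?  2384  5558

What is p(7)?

The 4 known points determine the degree-3 polynomial uniquely.
Write p(u) = au^3 + bu^2 + cu + d. Substituting each data point gives a linear system:
  a + b + c + d = -10
  64a + 16b + 4c + d = 86
  1000a + 100b + 10c + d = 2384
  2197a + 169b + 13c + d = 5558
Solving the system yields a = 3, b = -6, c = -1, d = -6.
So p(u) = 3u^3 - 6u^2 - u - 6.
Then p(7) = 722.

722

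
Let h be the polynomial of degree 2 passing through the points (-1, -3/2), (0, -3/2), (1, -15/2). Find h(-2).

-15/2

Write h(n) = an^2 + bn + c. Substituting each data point gives a linear system:
  a - b + c = -3/2
  c = -3/2
  a + b + c = -15/2
Solving the system yields a = -3, b = -3, c = -3/2.
So h(n) = -3n² - 3n - 3/2.
Then h(-2) = -15/2.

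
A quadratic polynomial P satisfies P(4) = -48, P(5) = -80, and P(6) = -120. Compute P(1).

Using the Lagrange interpolation formula with nodes 4, 5, 6:
  L_0(u) = (u - 5)(u - 6) / 2
  L_1(u) = (u - 4)(u - 6) / -1
  L_2(u) = (u - 4)(u - 5) / 2
Then P(u) = -48·L_0(u) - 80·L_1(u) - 120·L_2(u).
Expanding and collecting terms gives P(u) = -4u^2 + 4u.
Evaluating at u = 1: P(1) = 0.

0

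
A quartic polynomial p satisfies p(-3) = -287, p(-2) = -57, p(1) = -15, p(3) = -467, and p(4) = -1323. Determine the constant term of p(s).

Write p(s) = as^4 + bs^3 + cs^2 + ds + e. Substituting each data point gives a linear system:
  81a - 27b + 9c - 3d + e = -287
  16a - 8b + 4c - 2d + e = -57
  a + b + c + d + e = -15
  81a + 27b + 9c + 3d + e = -467
  256a + 64b + 16c + 4d + e = -1323
Solving the system yields a = -4, b = -3, c = -6, d = -3, e = 1.
So p(s) = -4s⁴ - 3s³ - 6s² - 3s + 1.
The constant term is 1.

1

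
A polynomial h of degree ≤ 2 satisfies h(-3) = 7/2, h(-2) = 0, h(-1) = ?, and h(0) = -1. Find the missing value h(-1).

-3/2

On equispaced nodes a degree-2 polynomial has vanishing third forward difference, so
  - h(-3) + 3·h(-2) - 3·h(-1) + h(0) = 0.
Substituting the known values and solving for h(-1):
  -3·h(-1) = 9/2
  h(-1) = -3/2.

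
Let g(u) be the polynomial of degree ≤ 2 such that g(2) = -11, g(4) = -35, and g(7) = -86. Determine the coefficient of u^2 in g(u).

Write g(u) = au^2 + bu + c. Substituting each data point gives a linear system:
  4a + 2b + c = -11
  16a + 4b + c = -35
  49a + 7b + c = -86
Solving the system yields a = -1, b = -6, c = 5.
So g(u) = -u² - 6u + 5.
The leading coefficient is -1.

-1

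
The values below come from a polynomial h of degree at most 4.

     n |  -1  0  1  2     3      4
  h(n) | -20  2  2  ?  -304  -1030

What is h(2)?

-50

The 5 known points determine the degree-4 polynomial uniquely.
Write h(n) = an^4 + bn^3 + cn^2 + dn + e. Substituting each data point gives a linear system:
  a - b + c - d + e = -20
  e = 2
  a + b + c + d + e = 2
  81a + 27b + 9c + 3d + e = -304
  256a + 64b + 16c + 4d + e = -1030
Solving the system yields a = -5, b = 5, c = -6, d = 6, e = 2.
So h(n) = -5n^4 + 5n^3 - 6n^2 + 6n + 2.
Then h(2) = -50.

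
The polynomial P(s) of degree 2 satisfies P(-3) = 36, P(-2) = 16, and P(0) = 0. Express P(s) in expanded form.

P(s) = 4s^2

Write P(s) = as^2 + bs + c. Substituting each data point gives a linear system:
  9a - 3b + c = 36
  4a - 2b + c = 16
  c = 0
Solving the system yields a = 4, b = 0, c = 0.
So P(s) = 4s^2.
Check: P(0) = 0. ✓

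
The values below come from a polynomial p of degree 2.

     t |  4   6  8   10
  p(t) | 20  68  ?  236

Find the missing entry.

140

On equispaced nodes a degree-2 polynomial has vanishing third forward difference, so
  - p(4) + 3·p(6) - 3·p(8) + p(10) = 0.
Substituting the known values and solving for p(8):
  -3·p(8) = -420
  p(8) = 140.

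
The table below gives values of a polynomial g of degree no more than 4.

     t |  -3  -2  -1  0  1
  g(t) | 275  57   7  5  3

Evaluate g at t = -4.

853

Forward differences of the values at t = -3, -2, -1, 0, 1:
  g  : 275  57  7  5  3
  Δ  : -218  -50  -2  -2
  Δ^2: 168  48  0
  Δ^3: -120  -48
  Δ^4: 72
The fourth differences are constant, confirming degree 4.
Interpolating (Newton forward form) and evaluating at t = -4 gives g(-4) = 853.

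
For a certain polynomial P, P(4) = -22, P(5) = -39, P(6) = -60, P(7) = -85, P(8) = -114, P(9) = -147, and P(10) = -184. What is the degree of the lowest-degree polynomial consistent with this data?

Forward differences of the values at s = 4, 5, 6, 7, 8, 9, 10:
  P  : -22  -39  -60  -85  -114  -147  -184
  Δ  : -17  -21  -25  -29  -33  -37
  Δ^2: -4  -4  -4  -4  -4
  Δ^3: 0  0  0  0
  Δ^4: 0  0  0
  Δ^5: 0  0
  Δ^6: 0
The second differences are constant (-4) and nonzero, while all higher differences vanish, so the minimal degree is 2.

2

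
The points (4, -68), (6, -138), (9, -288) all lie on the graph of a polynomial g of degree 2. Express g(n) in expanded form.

Using the Lagrange interpolation formula with nodes 4, 6, 9:
  L_0(n) = (n - 6)(n - 9) / 10
  L_1(n) = (n - 4)(n - 9) / -6
  L_2(n) = (n - 4)(n - 6) / 15
Then g(n) = -68·L_0(n) - 138·L_1(n) - 288·L_2(n).
Expanding and collecting terms gives g(n) = -3n² - 5n.
Check: g(9) = -288. ✓

g(n) = -3n^2 - 5n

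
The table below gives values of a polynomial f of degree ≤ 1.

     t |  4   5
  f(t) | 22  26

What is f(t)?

f(t) = 4t + 6

Write f(t) = at + b. Substituting each data point gives a linear system:
  4a + b = 22
  5a + b = 26
Solving the system yields a = 4, b = 6.
So f(t) = 4t + 6.
Check: f(5) = 26. ✓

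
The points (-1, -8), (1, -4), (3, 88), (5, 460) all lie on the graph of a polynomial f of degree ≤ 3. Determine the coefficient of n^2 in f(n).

Write f(n) = an^3 + bn^2 + cn + d. Substituting each data point gives a linear system:
  -a + b - c + d = -8
  a + b + c + d = -4
  27a + 9b + 3c + d = 88
  125a + 25b + 5c + d = 460
Solving the system yields a = 4, b = -1, c = -2, d = -5.
So f(n) = 4n^3 - n^2 - 2n - 5.
The coefficient of n^2 is -1.

-1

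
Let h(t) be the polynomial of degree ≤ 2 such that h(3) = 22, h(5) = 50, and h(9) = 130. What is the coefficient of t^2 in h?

Write h(t) = at^2 + bt + c. Substituting each data point gives a linear system:
  9a + 3b + c = 22
  25a + 5b + c = 50
  81a + 9b + c = 130
Solving the system yields a = 1, b = 6, c = -5.
So h(t) = t^2 + 6t - 5.
The leading coefficient is 1.

1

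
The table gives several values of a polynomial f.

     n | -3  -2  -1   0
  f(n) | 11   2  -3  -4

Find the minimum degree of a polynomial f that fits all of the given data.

2

Forward differences of the values at n = -3, -2, -1, 0:
  f  : 11  2  -3  -4
  Δ  : -9  -5  -1
  Δ^2: 4  4
  Δ^3: 0
The second differences are constant (4) and nonzero, while all higher differences vanish, so the minimal degree is 2.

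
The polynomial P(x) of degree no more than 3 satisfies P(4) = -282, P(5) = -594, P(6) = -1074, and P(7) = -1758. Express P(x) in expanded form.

Using the Lagrange interpolation formula with nodes 4, 5, 6, 7:
  L_0(x) = (x - 5)(x - 6)(x - 7) / -6
  L_1(x) = (x - 4)(x - 6)(x - 7) / 2
  L_2(x) = (x - 4)(x - 5)(x - 7) / -2
  L_3(x) = (x - 4)(x - 5)(x - 6) / 6
Then P(x) = -282·L_0(x) - 594·L_1(x) - 1074·L_2(x) - 1758·L_3(x).
Expanding and collecting terms gives P(x) = -6x^3 + 6x^2 + 6.
Check: P(5) = -594. ✓

P(x) = -6x^3 + 6x^2 + 6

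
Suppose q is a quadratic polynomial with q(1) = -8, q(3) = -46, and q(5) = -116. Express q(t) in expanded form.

Using the Lagrange interpolation formula with nodes 1, 3, 5:
  L_0(t) = (t - 3)(t - 5) / 8
  L_1(t) = (t - 1)(t - 5) / -4
  L_2(t) = (t - 1)(t - 3) / 8
Then q(t) = -8·L_0(t) - 46·L_1(t) - 116·L_2(t).
Expanding and collecting terms gives q(t) = -4t² - 3t - 1.
Check: q(3) = -46. ✓

q(t) = -4t^2 - 3t - 1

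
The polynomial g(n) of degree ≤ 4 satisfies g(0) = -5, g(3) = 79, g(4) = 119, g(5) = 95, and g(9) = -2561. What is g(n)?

Write g(n) = an^4 + bn^3 + cn^2 + dn + e. Substituting each data point gives a linear system:
  e = -5
  81a + 27b + 9c + 3d + e = 79
  256a + 64b + 16c + 4d + e = 119
  625a + 125b + 25c + 5d + e = 95
  6561a + 729b + 81c + 9d + e = -2561
Solving the system yields a = -1, b = 5, c = 5, d = -5, e = -5.
So g(n) = -n^4 + 5n^3 + 5n^2 - 5n - 5.
Check: g(0) = -5. ✓

g(n) = -n^4 + 5n^3 + 5n^2 - 5n - 5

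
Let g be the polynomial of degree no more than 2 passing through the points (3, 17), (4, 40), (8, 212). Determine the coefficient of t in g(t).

-5

Write g(t) = at^2 + bt + c. Substituting each data point gives a linear system:
  9a + 3b + c = 17
  16a + 4b + c = 40
  64a + 8b + c = 212
Solving the system yields a = 4, b = -5, c = -4.
So g(t) = 4t² - 5t - 4.
The coefficient of t is -5.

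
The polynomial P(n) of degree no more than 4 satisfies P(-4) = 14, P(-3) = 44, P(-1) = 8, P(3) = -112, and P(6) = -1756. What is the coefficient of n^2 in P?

5

Write P(n) = an^4 + bn^3 + cn^2 + dn + e. Substituting each data point gives a linear system:
  256a - 64b + 16c - 4d + e = 14
  81a - 27b + 9c - 3d + e = 44
  a - b + c - d + e = 8
  81a + 27b + 9c + 3d + e = -112
  1296a + 216b + 36c + 6d + e = -1756
Solving the system yields a = -1, b = -3, c = 5, d = 1, e = 2.
So P(n) = -n⁴ - 3n³ + 5n² + n + 2.
The coefficient of n^2 is 5.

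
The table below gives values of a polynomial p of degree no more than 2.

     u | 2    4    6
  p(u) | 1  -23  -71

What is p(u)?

Write p(u) = au^2 + bu + c. Substituting each data point gives a linear system:
  4a + 2b + c = 1
  16a + 4b + c = -23
  36a + 6b + c = -71
Solving the system yields a = -3, b = 6, c = 1.
So p(u) = -3u^2 + 6u + 1.
Check: p(2) = 1. ✓

p(u) = -3u^2 + 6u + 1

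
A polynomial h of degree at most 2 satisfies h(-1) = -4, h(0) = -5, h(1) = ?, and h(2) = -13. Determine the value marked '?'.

The 3 known points determine the degree-2 polynomial uniquely.
Write h(x) = ax^2 + bx + c. Substituting each data point gives a linear system:
  a - b + c = -4
  c = -5
  4a + 2b + c = -13
Solving the system yields a = -1, b = -2, c = -5.
So h(x) = -x² - 2x - 5.
Then h(1) = -8.

-8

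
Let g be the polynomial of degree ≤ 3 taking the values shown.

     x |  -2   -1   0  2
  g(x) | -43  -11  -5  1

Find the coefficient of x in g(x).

Write g(x) = ax^3 + bx^2 + cx + d. Substituting each data point gives a linear system:
  -8a + 4b - 2c + d = -43
  -a + b - c + d = -11
  d = -5
  8a + 4b + 2c + d = 1
Solving the system yields a = 3, b = -4, c = -1, d = -5.
So g(x) = 3x^3 - 4x^2 - x - 5.
The coefficient of x is -1.

-1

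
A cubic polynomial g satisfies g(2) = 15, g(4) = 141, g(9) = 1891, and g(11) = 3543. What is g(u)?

g(u) = 3u^3 - 4u^2 + 3u + 1

Write g(u) = au^3 + bu^2 + cu + d. Substituting each data point gives a linear system:
  8a + 4b + 2c + d = 15
  64a + 16b + 4c + d = 141
  729a + 81b + 9c + d = 1891
  1331a + 121b + 11c + d = 3543
Solving the system yields a = 3, b = -4, c = 3, d = 1.
So g(u) = 3u^3 - 4u^2 + 3u + 1.
Check: g(9) = 1891. ✓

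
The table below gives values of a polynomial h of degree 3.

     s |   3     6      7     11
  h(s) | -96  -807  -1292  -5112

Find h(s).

h(s) = -4s^3 + 2s^2 - 3s + 3

Write h(s) = as^3 + bs^2 + cs + d. Substituting each data point gives a linear system:
  27a + 9b + 3c + d = -96
  216a + 36b + 6c + d = -807
  343a + 49b + 7c + d = -1292
  1331a + 121b + 11c + d = -5112
Solving the system yields a = -4, b = 2, c = -3, d = 3.
So h(s) = -4s^3 + 2s^2 - 3s + 3.
Check: h(3) = -96. ✓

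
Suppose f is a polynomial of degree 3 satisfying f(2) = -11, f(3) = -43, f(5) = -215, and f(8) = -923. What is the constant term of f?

5

Write f(u) = au^3 + bu^2 + cu + d. Substituting each data point gives a linear system:
  8a + 4b + 2c + d = -11
  27a + 9b + 3c + d = -43
  125a + 25b + 5c + d = -215
  512a + 64b + 8c + d = -923
Solving the system yields a = -2, b = 2, c = -4, d = 5.
So f(u) = -2u^3 + 2u^2 - 4u + 5.
The constant term is 5.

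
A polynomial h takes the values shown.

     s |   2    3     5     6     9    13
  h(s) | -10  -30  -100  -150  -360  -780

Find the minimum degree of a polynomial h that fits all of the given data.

2

Divided differences on the nodes 2, 3, 5, 6, 9, 13:
  order 0: -10  -30  -100  -150  -360  -780
  order 1: -20  -35  -50  -70  -105
  order 2: -5  -5  -5  -5
  order 3: 0  0  0
  order 4: 0  0
  order 5: 0
The order-2 divided differences are all -5 (nonzero) and every higher order vanishes, so the data lies on a polynomial of degree exactly 2.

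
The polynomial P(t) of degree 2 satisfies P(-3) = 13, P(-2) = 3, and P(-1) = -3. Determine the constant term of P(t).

Write P(t) = at^2 + bt + c. Substituting each data point gives a linear system:
  9a - 3b + c = 13
  4a - 2b + c = 3
  a - b + c = -3
Solving the system yields a = 2, b = 0, c = -5.
So P(t) = 2t² - 5.
The constant term is -5.

-5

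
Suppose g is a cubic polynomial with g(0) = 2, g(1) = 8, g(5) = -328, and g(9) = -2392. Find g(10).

-3358

Write g(t) = at^3 + bt^2 + ct + d. Substituting each data point gives a linear system:
  d = 2
  a + b + c + d = 8
  125a + 25b + 5c + d = -328
  729a + 81b + 9c + d = -2392
Solving the system yields a = -4, b = 6, c = 4, d = 2.
So g(t) = -4t^3 + 6t^2 + 4t + 2.
Then g(10) = -3358.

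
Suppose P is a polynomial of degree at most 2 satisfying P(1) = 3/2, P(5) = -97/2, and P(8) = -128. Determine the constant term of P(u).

Write P(u) = au^2 + bu + c. Substituting each data point gives a linear system:
  a + b + c = 3/2
  25a + 5b + c = -97/2
  64a + 8b + c = -128
Solving the system yields a = -2, b = -1/2, c = 4.
So P(u) = -2u^2 - (1/2)u + 4.
The constant term is 4.

4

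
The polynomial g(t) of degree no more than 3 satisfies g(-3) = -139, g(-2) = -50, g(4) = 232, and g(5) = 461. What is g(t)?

g(t) = 4t^3 - 2t^2 + 3t - 4

Using the Lagrange interpolation formula with nodes -3, -2, 4, 5:
  L_0(t) = (t + 2)(t - 4)(t - 5) / -56
  L_1(t) = (t + 3)(t - 4)(t - 5) / 42
  L_2(t) = (t + 3)(t + 2)(t - 5) / -42
  L_3(t) = (t + 3)(t + 2)(t - 4) / 56
Then g(t) = -139·L_0(t) - 50·L_1(t) + 232·L_2(t) + 461·L_3(t).
Expanding and collecting terms gives g(t) = 4t³ - 2t² + 3t - 4.
Check: g(5) = 461. ✓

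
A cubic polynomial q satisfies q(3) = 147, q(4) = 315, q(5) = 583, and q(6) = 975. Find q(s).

q(s) = 4s^3 + 2s^2 + 6s + 3

Write q(s) = as^3 + bs^2 + cs + d. Substituting each data point gives a linear system:
  27a + 9b + 3c + d = 147
  64a + 16b + 4c + d = 315
  125a + 25b + 5c + d = 583
  216a + 36b + 6c + d = 975
Solving the system yields a = 4, b = 2, c = 6, d = 3.
So q(s) = 4s³ + 2s² + 6s + 3.
Check: q(6) = 975. ✓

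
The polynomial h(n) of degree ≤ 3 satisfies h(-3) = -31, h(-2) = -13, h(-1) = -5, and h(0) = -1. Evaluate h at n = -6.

Using the Lagrange interpolation formula with nodes -3, -2, -1, 0:
  L_0(n) = (n + 2)(n + 1)n / -6
  L_1(n) = (n + 3)(n + 1)n / 2
  L_2(n) = (n + 3)(n + 2)n / -2
  L_3(n) = (n + 3)(n + 2)(n + 1) / 6
Then h(n) = -31·L_0(n) - 13·L_1(n) - 5·L_2(n) - 1·L_3(n).
Expanding and collecting terms gives h(n) = n^3 + n^2 + 4n - 1.
Evaluating at n = -6: h(-6) = -205.

-205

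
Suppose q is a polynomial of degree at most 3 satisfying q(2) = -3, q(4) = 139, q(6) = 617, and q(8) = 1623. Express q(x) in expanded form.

Using the Lagrange interpolation formula with nodes 2, 4, 6, 8:
  L_0(x) = (x - 4)(x - 6)(x - 8) / -48
  L_1(x) = (x - 2)(x - 6)(x - 8) / 16
  L_2(x) = (x - 2)(x - 4)(x - 8) / -16
  L_3(x) = (x - 2)(x - 4)(x - 6) / 48
Then q(x) = -3·L_0(x) + 139·L_1(x) + 617·L_2(x) + 1623·L_3(x).
Expanding and collecting terms gives q(x) = 4x^3 - 6x^2 - 5x - 1.
Check: q(4) = 139. ✓

q(x) = 4x^3 - 6x^2 - 5x - 1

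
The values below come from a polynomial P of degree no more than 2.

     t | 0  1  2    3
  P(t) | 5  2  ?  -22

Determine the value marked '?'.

-7

On equispaced nodes a degree-2 polynomial has vanishing third forward difference, so
  - P(0) + 3·P(1) - 3·P(2) + P(3) = 0.
Substituting the known values and solving for P(2):
  -3·P(2) = 21
  P(2) = -7.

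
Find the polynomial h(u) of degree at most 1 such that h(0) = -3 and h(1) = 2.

Write h(u) = au + b. Substituting each data point gives a linear system:
  b = -3
  a + b = 2
Solving the system yields a = 5, b = -3.
So h(u) = 5u - 3.
Check: h(0) = -3. ✓

h(u) = 5u - 3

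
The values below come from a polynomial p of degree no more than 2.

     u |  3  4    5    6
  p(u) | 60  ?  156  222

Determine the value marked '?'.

102

On equispaced nodes a degree-2 polynomial has vanishing third forward difference, so
  - p(3) + 3·p(4) - 3·p(5) + p(6) = 0.
Substituting the known values and solving for p(4):
  3·p(4) = 306
  p(4) = 102.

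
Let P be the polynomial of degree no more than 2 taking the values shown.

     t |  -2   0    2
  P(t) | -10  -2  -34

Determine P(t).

P(t) = -5t^2 - 6t - 2

Using the Lagrange interpolation formula with nodes -2, 0, 2:
  L_0(t) = t(t - 2) / 8
  L_1(t) = (t + 2)(t - 2) / -4
  L_2(t) = (t + 2)t / 8
Then P(t) = -10·L_0(t) - 2·L_1(t) - 34·L_2(t).
Expanding and collecting terms gives P(t) = -5t^2 - 6t - 2.
Check: P(-2) = -10. ✓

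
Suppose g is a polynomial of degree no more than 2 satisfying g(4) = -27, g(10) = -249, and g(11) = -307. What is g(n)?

g(n) = -3n^2 + 5n + 1

Write g(n) = an^2 + bn + c. Substituting each data point gives a linear system:
  16a + 4b + c = -27
  100a + 10b + c = -249
  121a + 11b + c = -307
Solving the system yields a = -3, b = 5, c = 1.
So g(n) = -3n² + 5n + 1.
Check: g(4) = -27. ✓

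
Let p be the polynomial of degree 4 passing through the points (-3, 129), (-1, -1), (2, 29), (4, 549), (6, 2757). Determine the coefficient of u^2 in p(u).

-1

Write p(u) = au^4 + bu^3 + cu^2 + du + e. Substituting each data point gives a linear system:
  81a - 27b + 9c - 3d + e = 129
  a - b + c - d + e = -1
  16a + 8b + 4c + 2d + e = 29
  256a + 64b + 16c + 4d + e = 549
  1296a + 216b + 36c + 6d + e = 2757
Solving the system yields a = 2, b = 1, c = -1, d = -2, e = -3.
So p(u) = 2u^4 + u^3 - u^2 - 2u - 3.
The coefficient of u^2 is -1.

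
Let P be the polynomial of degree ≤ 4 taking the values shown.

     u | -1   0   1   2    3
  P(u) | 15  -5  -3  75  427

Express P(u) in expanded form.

P(u) = 6u^4 - 3u^3 + 5u^2 - 6u - 5

Using the Lagrange interpolation formula with nodes -1, 0, 1, 2, 3:
  L_0(u) = u(u - 1)(u - 2)(u - 3) / 24
  L_1(u) = (u + 1)(u - 1)(u - 2)(u - 3) / -6
  L_2(u) = (u + 1)u(u - 2)(u - 3) / 4
  L_3(u) = (u + 1)u(u - 1)(u - 3) / -6
  L_4(u) = (u + 1)u(u - 1)(u - 2) / 24
Then P(u) = 15·L_0(u) - 5·L_1(u) - 3·L_2(u) + 75·L_3(u) + 427·L_4(u).
Expanding and collecting terms gives P(u) = 6u⁴ - 3u³ + 5u² - 6u - 5.
Check: P(3) = 427. ✓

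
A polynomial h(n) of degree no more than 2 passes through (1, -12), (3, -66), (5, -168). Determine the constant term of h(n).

-3

Write h(n) = an^2 + bn + c. Substituting each data point gives a linear system:
  a + b + c = -12
  9a + 3b + c = -66
  25a + 5b + c = -168
Solving the system yields a = -6, b = -3, c = -3.
So h(n) = -6n^2 - 3n - 3.
The constant term is -3.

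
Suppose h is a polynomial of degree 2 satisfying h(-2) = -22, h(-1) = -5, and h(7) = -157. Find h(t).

h(t) = -4t^2 + 5t + 4

Write h(t) = at^2 + bt + c. Substituting each data point gives a linear system:
  4a - 2b + c = -22
  a - b + c = -5
  49a + 7b + c = -157
Solving the system yields a = -4, b = 5, c = 4.
So h(t) = -4t² + 5t + 4.
Check: h(7) = -157. ✓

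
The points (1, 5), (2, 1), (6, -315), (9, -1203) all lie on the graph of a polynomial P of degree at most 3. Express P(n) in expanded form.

Write P(n) = an^3 + bn^2 + cn + d. Substituting each data point gives a linear system:
  a + b + c + d = 5
  8a + 4b + 2c + d = 1
  216a + 36b + 6c + d = -315
  729a + 81b + 9c + d = -1203
Solving the system yields a = -2, b = 3, c = 1, d = 3.
So P(n) = -2n^3 + 3n^2 + n + 3.
Check: P(1) = 5. ✓

P(n) = -2n^3 + 3n^2 + n + 3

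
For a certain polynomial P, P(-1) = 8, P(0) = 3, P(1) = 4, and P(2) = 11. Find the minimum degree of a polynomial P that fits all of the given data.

Forward differences of the values at x = -1, 0, 1, 2:
  P  : 8  3  4  11
  Δ  : -5  1  7
  Δ^2: 6  6
  Δ^3: 0
The second differences are constant (6) and nonzero, while all higher differences vanish, so the minimal degree is 2.

2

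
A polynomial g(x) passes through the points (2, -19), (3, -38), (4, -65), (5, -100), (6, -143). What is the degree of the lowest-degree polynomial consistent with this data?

Forward differences of the values at x = 2, 3, 4, 5, 6:
  g  : -19  -38  -65  -100  -143
  Δ  : -19  -27  -35  -43
  Δ^2: -8  -8  -8
  Δ^3: 0  0
  Δ^4: 0
The second differences are constant (-8) and nonzero, while all higher differences vanish, so the minimal degree is 2.

2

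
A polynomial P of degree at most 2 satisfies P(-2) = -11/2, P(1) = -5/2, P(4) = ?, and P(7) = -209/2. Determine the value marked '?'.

-71/2

On equispaced nodes a degree-2 polynomial has vanishing third forward difference, so
  - P(-2) + 3·P(1) - 3·P(4) + P(7) = 0.
Substituting the known values and solving for P(4):
  -3·P(4) = 213/2
  P(4) = -71/2.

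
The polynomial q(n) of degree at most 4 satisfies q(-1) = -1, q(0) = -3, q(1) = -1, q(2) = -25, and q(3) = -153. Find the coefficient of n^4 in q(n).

-2

Write q(n) = an^4 + bn^3 + cn^2 + dn + e. Substituting each data point gives a linear system:
  a - b + c - d + e = -1
  e = -3
  a + b + c + d + e = -1
  16a + 8b + 4c + 2d + e = -25
  81a + 27b + 9c + 3d + e = -153
Solving the system yields a = -2, b = -1, c = 4, d = 1, e = -3.
So q(n) = -2n⁴ - n³ + 4n² + n - 3.
The leading coefficient is -2.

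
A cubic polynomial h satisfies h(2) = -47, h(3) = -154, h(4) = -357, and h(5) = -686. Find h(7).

Using the Lagrange interpolation formula with nodes 2, 3, 4, 5:
  L_0(t) = (t - 3)(t - 4)(t - 5) / -6
  L_1(t) = (t - 2)(t - 4)(t - 5) / 2
  L_2(t) = (t - 2)(t - 3)(t - 5) / -2
  L_3(t) = (t - 2)(t - 3)(t - 4) / 6
Then h(t) = -47·L_0(t) - 154·L_1(t) - 357·L_2(t) - 686·L_3(t).
Expanding and collecting terms gives h(t) = -5t^3 - 3t^2 + 3t - 1.
Evaluating at t = 7: h(7) = -1842.

-1842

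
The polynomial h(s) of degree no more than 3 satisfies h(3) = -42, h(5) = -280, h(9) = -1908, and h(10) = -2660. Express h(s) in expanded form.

Write h(s) = as^3 + bs^2 + cs + d. Substituting each data point gives a linear system:
  27a + 9b + 3c + d = -42
  125a + 25b + 5c + d = -280
  729a + 81b + 9c + d = -1908
  1000a + 100b + 10c + d = -2660
Solving the system yields a = -3, b = 3, c = 4, d = 0.
So h(s) = -3s³ + 3s² + 4s.
Check: h(10) = -2660. ✓

h(s) = -3s^3 + 3s^2 + 4s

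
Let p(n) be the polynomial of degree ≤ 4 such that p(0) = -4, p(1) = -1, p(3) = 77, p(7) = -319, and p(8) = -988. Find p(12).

Write p(n) = an^4 + bn^3 + cn^2 + dn + e. Substituting each data point gives a linear system:
  e = -4
  a + b + c + d + e = -1
  81a + 27b + 9c + 3d + e = 77
  2401a + 343b + 49c + 7d + e = -319
  4096a + 512b + 64c + 8d + e = -988
Solving the system yields a = -1, b = 6, c = 1, d = -3, e = -4.
So p(n) = -n^4 + 6n^3 + n^2 - 3n - 4.
Then p(12) = -10264.

-10264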